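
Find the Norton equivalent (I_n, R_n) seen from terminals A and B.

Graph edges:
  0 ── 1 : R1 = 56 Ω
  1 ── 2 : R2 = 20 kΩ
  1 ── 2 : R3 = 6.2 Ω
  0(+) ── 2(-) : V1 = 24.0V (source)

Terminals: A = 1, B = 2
Find the Thévenin equivalent first; then I_n = V_th/R_th and R_n = R_th.
Step 1 — V_th is the open-circuit voltage V_A - V_B (nothing connected across the terminals).
Nodal analysis, taking node 2 as the 0 V reference.
Source V1 fixes V_0 = 24 V.
KCL at each unknown node (sum of currents leaving = 0; resistances in Ω):
  Node 1: (V_1 - 24)/56 + (V_1 - 0)/20000 + (V_1 - 0)/6.2 = 0
Collecting terms: 0.1792 × V_1 = 0.4286  =>  V_1 = 2.392 V
V_th = V_1 - V_2 = 2.392 - 0 = 2.392 V
Step 2 — R_th: zero the source — replace V1 by a short circuit (node 2 merges into node 0) — and find the resistance seen between A (node 1) and B (node 0).
Reduce the network between node 1 (A) and node 0 (B) by series/parallel combination:
  Rp1 = R1 ‖ R2 ‖ R3 (parallel, all between nodes 0 and 1) = 1/(1/56 + 1/20000 + 1/6.2) = 5.58 Ω
R_th = 5.58 Ω
I_n = V_th/R_th = 2.392/5.58 = 0.4286 A, and R_n = R_th = 5.58 Ω

Final answer: I_n = 0.4286 A, R_n = 5.58 Ω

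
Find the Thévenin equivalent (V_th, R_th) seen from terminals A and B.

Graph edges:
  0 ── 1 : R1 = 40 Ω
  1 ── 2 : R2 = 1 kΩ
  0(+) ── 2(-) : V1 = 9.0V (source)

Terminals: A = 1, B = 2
Step 1 — V_th is the open-circuit voltage V_A - V_B (nothing connected across the terminals).
Nodal analysis, taking node 2 as the 0 V reference.
Source V1 fixes V_0 = 9 V.
KCL at each unknown node (sum of currents leaving = 0; resistances in Ω):
  Node 1: (V_1 - 9)/40 + (V_1 - 0)/1000 = 0
Collecting terms: 0.026 × V_1 = 0.225  =>  V_1 = 8.654 V
V_th = V_1 - V_2 = 8.654 - 0 = 8.654 V
Step 2 — R_th: zero the source — replace V1 by a short circuit (node 2 merges into node 0) — and find the resistance seen between A (node 1) and B (node 0).
Reduce the network between node 1 (A) and node 0 (B) by series/parallel combination:
  Rp1 = R1 ‖ R2 (parallel, both between nodes 0 and 1) = 1/(1/40 + 1/1000) = 38.46 Ω
R_th = 38.46 Ω

Final answer: V_th = 8.654 V, R_th = 38.46 Ω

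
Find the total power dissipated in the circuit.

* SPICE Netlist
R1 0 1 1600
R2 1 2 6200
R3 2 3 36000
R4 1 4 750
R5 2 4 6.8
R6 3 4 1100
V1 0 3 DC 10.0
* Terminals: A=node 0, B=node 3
Nodal analysis, taking node 3 as the 0 V reference.
Source V1 fixes V_0 = 10 V.
KCL at each unknown node (sum of currents leaving = 0; resistances in Ω):
  Node 1: (V_1 - 10)/1600 + (V_1 - V_2)/6200 + (V_1 - V_4)/750 = 0
  Node 2: (V_2 - V_1)/6200 + (V_2 - 0)/36000 + (V_2 - V_4)/6.8 = 0
  Node 4: (V_4 - V_1)/750 + (V_4 - V_2)/6.8 + (V_4 - 0)/1100 = 0
Collecting terms (coefficients in siemens):
  0.00212·V_1 - 0.0001613·V_2 - 0.001333·V_4 = 0.00625
  0.1472·V_2 - 0.0001613·V_1 - 0.1471·V_4 = 0
  0.1493·V_4 - 0.001333·V_1 - 0.1471·V_2 = 0
Solving these 3 simultaneous equations (Gaussian elimination) gives:
  V_1 = 5.205 V, V_2 = 3.201 V, V_4 = 3.199 V
Power in each resistor, P = (ΔV)²/R:
  P_R1 = (10 - 5.205)²/1600 = 0.01437 W
  P_R2 = (5.205 - 3.201)²/6200 = 0.0006477 W
  P_R3 = (3.201 - 0)²/36000 = 0.0002846 W
  P_R4 = (5.205 - 3.199)²/750 = 0.005363 W
  P_R5 = (3.201 - 3.199)²/6.8 = 0.0000003733 W
  P_R6 = (0 - 3.199)²/1100 = 0.009304 W
P_total = P_R1 + P_R2 + P_R3 + P_R4 + P_R5 + P_R6 = 0.02997 W

Final answer: 0.02997 W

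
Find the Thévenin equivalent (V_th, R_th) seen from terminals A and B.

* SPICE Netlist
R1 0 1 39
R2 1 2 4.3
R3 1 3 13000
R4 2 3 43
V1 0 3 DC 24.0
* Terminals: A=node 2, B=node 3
Step 1 — V_th is the open-circuit voltage V_A - V_B (nothing connected across the terminals).
Nodal analysis, taking node 3 as the 0 V reference.
Source V1 fixes V_0 = 24 V.
KCL at each unknown node (sum of currents leaving = 0; resistances in Ω):
  Node 1: (V_1 - 24)/39 + (V_1 - V_2)/4.3 + (V_1 - 0)/13000 = 0
  Node 2: (V_2 - V_1)/4.3 + (V_2 - 0)/43 = 0
Collecting terms (coefficients in siemens):
  0.2583·V_1 - 0.2326·V_2 = 0.6154
  0.2558·V_2 - 0.2326·V_1 = 0
Determinant D = (0.2583)(0.2558) - (-0.2326)(-0.2326) = 0.01199
V_1 = [(0.6154)(0.2558) - (-0.2326)(0)]/D = 13.13 V
V_2 = [(0.2583)(0) - (0.6154)(-0.2326)]/D = 11.94 V
V_th = V_2 - V_3 = 11.94 - 0 = 11.94 V
Step 2 — R_th: zero the source — replace V1 by a short circuit (node 3 merges into node 0) — and find the resistance seen between A (node 2) and B (node 0).
Reduce the network between node 2 (A) and node 0 (B) by series/parallel combination:
  Rp1 = R1 ‖ R3 (parallel, both between nodes 0 and 1) = 1/(1/39 + 1/13000) = 38.88 Ω
  Rs1 = R2 + Rp1 (series, joined only at node 1) = 4.3 + 38.88 = 43.18 Ω
  Rp2 = R4 ‖ Rs1 (parallel, both between nodes 0 and 2) = 1/(1/43 + 1/43.18) = 21.55 Ω
R_th = 21.55 Ω

Final answer: V_th = 11.94 V, R_th = 21.55 Ω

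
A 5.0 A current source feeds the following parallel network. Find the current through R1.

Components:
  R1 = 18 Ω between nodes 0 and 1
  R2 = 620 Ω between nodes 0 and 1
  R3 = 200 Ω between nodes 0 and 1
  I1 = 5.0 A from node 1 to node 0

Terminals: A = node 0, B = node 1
All resistors sit directly between nodes 0 and 1, so they are in parallel and share one voltage V; the full source current 5 A splits among them.
1/R_par = 1/18 + 1/620 + 1/200 = 0.06217 S  =>  R_par = 16.09 Ω
V = I × R_par = 5 × 16.09 = 80.43 V
I_R1 = V/R1 = 80.43/18 = 4.468 A

Final answer: 4.468 A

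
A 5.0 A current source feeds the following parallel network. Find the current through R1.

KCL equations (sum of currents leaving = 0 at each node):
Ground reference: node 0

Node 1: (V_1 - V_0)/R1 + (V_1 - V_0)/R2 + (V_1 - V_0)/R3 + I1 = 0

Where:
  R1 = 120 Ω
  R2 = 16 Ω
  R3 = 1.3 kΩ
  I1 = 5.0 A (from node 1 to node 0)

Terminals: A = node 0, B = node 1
All resistors sit directly between nodes 0 and 1, so they are in parallel and share one voltage V; the full source current 5 A splits among them.
1/R_par = 1/120 + 1/16 + 1/1300 = 0.0716 S  =>  R_par = 13.97 Ω
V = I × R_par = 5 × 13.97 = 69.83 V
I_R1 = V/R1 = 69.83/120 = 0.5819 A

Final answer: 0.5819 A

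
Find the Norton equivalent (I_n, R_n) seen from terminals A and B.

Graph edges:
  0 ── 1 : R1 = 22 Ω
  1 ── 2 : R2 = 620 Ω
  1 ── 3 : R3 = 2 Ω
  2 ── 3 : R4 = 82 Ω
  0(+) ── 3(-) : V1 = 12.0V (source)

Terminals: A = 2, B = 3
Find the Thévenin equivalent first; then I_n = V_th/R_th and R_n = R_th.
Step 1 — V_th is the open-circuit voltage V_A - V_B (nothing connected across the terminals).
Nodal analysis, taking node 3 as the 0 V reference.
Source V1 fixes V_0 = 12 V.
KCL at each unknown node (sum of currents leaving = 0; resistances in Ω):
  Node 1: (V_1 - 12)/22 + (V_1 - V_2)/620 + (V_1 - 0)/2 = 0
  Node 2: (V_2 - V_1)/620 + (V_2 - 0)/82 = 0
Collecting terms (coefficients in siemens):
  0.5471·V_1 - 0.001613·V_2 = 0.5455
  0.01381·V_2 - 0.001613·V_1 = 0
Determinant D = (0.5471)(0.01381) - (-0.001613)(-0.001613) = 0.007551
V_1 = [(0.5455)(0.01381) - (-0.001613)(0)]/D = 0.9974 V
V_2 = [(0.5471)(0) - (0.5455)(-0.001613)]/D = 0.1165 V
V_th = V_2 - V_3 = 0.1165 - 0 = 0.1165 V
Step 2 — R_th: zero the source — replace V1 by a short circuit (node 3 merges into node 0) — and find the resistance seen between A (node 2) and B (node 0).
Reduce the network between node 2 (A) and node 0 (B) by series/parallel combination:
  Rp1 = R1 ‖ R3 (parallel, both between nodes 0 and 1) = 1/(1/22 + 1/2) = 1.833 Ω
  Rs1 = R2 + Rp1 (series, joined only at node 1) = 620 + 1.833 = 621.8 Ω
  Rp2 = R4 ‖ Rs1 (parallel, both between nodes 0 and 2) = 1/(1/82 + 1/621.8) = 72.45 Ω
R_th = 72.45 Ω
I_n = V_th/R_th = 0.1165/72.45 = 0.001608 A, and R_n = R_th = 72.45 Ω

Final answer: I_n = 0.001608 A, R_n = 72.45 Ω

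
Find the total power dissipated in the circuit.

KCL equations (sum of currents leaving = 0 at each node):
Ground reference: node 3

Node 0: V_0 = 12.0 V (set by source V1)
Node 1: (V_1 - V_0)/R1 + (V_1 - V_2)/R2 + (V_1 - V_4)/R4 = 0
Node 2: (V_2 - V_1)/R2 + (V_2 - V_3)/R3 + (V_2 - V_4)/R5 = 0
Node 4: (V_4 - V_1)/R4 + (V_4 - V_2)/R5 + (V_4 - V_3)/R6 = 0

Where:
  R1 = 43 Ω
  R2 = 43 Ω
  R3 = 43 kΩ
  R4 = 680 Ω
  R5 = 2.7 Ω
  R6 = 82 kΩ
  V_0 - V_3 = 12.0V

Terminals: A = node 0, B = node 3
Nodal analysis, taking node 3 as the 0 V reference.
Source V1 fixes V_0 = 12 V.
KCL at each unknown node (sum of currents leaving = 0; resistances in Ω):
  Node 1: (V_1 - 12)/43 + (V_1 - V_2)/43 + (V_1 - V_4)/680 = 0
  Node 2: (V_2 - V_1)/43 + (V_2 - 0)/43000 + (V_2 - V_4)/2.7 = 0
  Node 4: (V_4 - V_1)/680 + (V_4 - V_2)/2.7 + (V_4 - 0)/82000 = 0
Collecting terms (coefficients in siemens):
  0.04798·V_1 - 0.02326·V_2 - 0.001471·V_4 = 0.2791
  0.3936·V_2 - 0.02326·V_1 - 0.3704·V_4 = 0
  0.3719·V_4 - 0.001471·V_1 - 0.3704·V_2 = 0
Solving these 3 simultaneous equations (Gaussian elimination) gives:
  V_1 = 11.98 V, V_2 = 11.96 V, V_4 = 11.96 V
Power in each resistor, P = (ΔV)²/R:
  P_R1 = (12 - 11.98)²/43 = 0.000007736 W
  P_R2 = (11.98 - 11.96)²/43 = 0.000006828 W
  P_R3 = (11.96 - 0)²/43000 = 0.003329 W
  P_R4 = (11.98 - 11.96)²/680 = 0.0000004483 W
  P_R5 = (11.96 - 11.96)²/2.7 = 0.00000003903 W
  P_R6 = (0 - 11.96)²/82000 = 0.001746 W
P_total = P_R1 + P_R2 + P_R3 + P_R4 + P_R5 + P_R6 = 0.00509 W

Final answer: 0.00509 W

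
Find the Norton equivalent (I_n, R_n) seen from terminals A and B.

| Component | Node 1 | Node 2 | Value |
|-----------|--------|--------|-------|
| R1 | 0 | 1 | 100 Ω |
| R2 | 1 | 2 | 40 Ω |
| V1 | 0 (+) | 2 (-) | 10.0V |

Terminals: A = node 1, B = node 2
Find the Thévenin equivalent first; then I_n = V_th/R_th and R_n = R_th.
Step 1 — V_th is the open-circuit voltage V_A - V_B (nothing connected across the terminals).
Nodal analysis, taking node 2 as the 0 V reference.
Source V1 fixes V_0 = 10 V.
KCL at each unknown node (sum of currents leaving = 0; resistances in Ω):
  Node 1: (V_1 - 10)/100 + (V_1 - 0)/40 = 0
Collecting terms: 0.035 × V_1 = 0.1  =>  V_1 = 2.857 V
V_th = V_1 - V_2 = 2.857 - 0 = 2.857 V
Step 2 — R_th: zero the source — replace V1 by a short circuit (node 2 merges into node 0) — and find the resistance seen between A (node 1) and B (node 0).
Reduce the network between node 1 (A) and node 0 (B) by series/parallel combination:
  Rp1 = R1 ‖ R2 (parallel, both between nodes 0 and 1) = 1/(1/100 + 1/40) = 28.57 Ω
R_th = 28.57 Ω
I_n = V_th/R_th = 2.857/28.57 = 0.1 A, and R_n = R_th = 28.57 Ω

Final answer: I_n = 0.1 A, R_n = 28.57 Ω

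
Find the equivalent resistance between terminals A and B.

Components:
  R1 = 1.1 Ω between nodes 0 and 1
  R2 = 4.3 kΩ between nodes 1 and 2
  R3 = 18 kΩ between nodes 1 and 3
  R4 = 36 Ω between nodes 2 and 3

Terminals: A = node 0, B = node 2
Reduce the network between node 0 (A) and node 2 (B) by series/parallel combination:
  Rs1 = R3 + R4 (series, joined only at node 3) = 18000 + 36 = 18040 Ω
  Rp1 = R2 ‖ Rs1 (parallel, both between nodes 1 and 2) = 1/(1/4300 + 1/18040) = 3472 Ω
  Rs2 = R1 + Rp1 (series, joined only at node 1) = 1.1 + 3472 = 3473 Ω
R_eq = 3.473 kΩ

Final answer: 3.473 kΩ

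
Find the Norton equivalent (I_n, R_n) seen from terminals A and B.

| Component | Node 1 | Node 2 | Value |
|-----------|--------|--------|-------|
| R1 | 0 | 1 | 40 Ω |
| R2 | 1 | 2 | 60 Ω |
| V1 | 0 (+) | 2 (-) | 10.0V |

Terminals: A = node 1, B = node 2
Find the Thévenin equivalent first; then I_n = V_th/R_th and R_n = R_th.
Step 1 — V_th is the open-circuit voltage V_A - V_B (nothing connected across the terminals).
Nodal analysis, taking node 2 as the 0 V reference.
Source V1 fixes V_0 = 10 V.
KCL at each unknown node (sum of currents leaving = 0; resistances in Ω):
  Node 1: (V_1 - 10)/40 + (V_1 - 0)/60 = 0
Collecting terms: 0.04167 × V_1 = 0.25  =>  V_1 = 6 V
V_th = V_1 - V_2 = 6 - 0 = 6 V
Step 2 — R_th: zero the source — replace V1 by a short circuit (node 2 merges into node 0) — and find the resistance seen between A (node 1) and B (node 0).
Reduce the network between node 1 (A) and node 0 (B) by series/parallel combination:
  Rp1 = R1 ‖ R2 (parallel, both between nodes 0 and 1) = 1/(1/40 + 1/60) = 24 Ω
R_th = 24 Ω
I_n = V_th/R_th = 6/24 = 0.25 A, and R_n = R_th = 24 Ω

Final answer: I_n = 0.25 A, R_n = 24 Ω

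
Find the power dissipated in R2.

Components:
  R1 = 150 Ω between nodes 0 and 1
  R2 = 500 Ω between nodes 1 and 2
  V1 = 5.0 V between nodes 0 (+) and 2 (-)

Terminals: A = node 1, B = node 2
Nodal analysis, taking node 2 as the 0 V reference.
Source V1 fixes V_0 = 5 V.
KCL at each unknown node (sum of currents leaving = 0; resistances in Ω):
  Node 1: (V_1 - 5)/150 + (V_1 - 0)/500 = 0
Collecting terms: 0.008667 × V_1 = 0.03333  =>  V_1 = 3.846 V
I_R2 = (V_1 - V_2)/R2 = (3.846 - 0)/500 = 0.007692 A
P_R2 = I_R2² × R2 = (0.007692)² × 500 = 0.02959 W

Final answer: 0.02959 W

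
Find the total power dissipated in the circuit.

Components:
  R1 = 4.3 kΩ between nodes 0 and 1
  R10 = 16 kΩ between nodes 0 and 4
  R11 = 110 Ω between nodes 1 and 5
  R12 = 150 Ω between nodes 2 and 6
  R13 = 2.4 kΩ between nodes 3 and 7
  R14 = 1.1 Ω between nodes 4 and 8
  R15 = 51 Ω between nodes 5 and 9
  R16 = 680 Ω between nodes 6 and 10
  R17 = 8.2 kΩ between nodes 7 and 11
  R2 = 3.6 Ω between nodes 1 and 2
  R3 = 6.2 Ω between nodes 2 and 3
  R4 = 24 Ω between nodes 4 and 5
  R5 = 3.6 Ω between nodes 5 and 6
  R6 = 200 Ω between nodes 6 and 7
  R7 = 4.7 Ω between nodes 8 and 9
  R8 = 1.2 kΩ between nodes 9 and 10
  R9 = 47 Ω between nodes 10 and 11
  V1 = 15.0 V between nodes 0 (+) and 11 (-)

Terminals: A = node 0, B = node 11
Nodal analysis, taking node 11 as the 0 V reference.
Source V1 fixes V_0 = 15 V.
KCL at each unknown node (sum of currents leaving = 0; resistances in Ω):
  Node 1: (V_1 - 15)/4300 + (V_1 - V_2)/3.6 + (V_1 - V_5)/110 = 0
  Node 2: (V_2 - V_1)/3.6 + (V_2 - V_3)/6.2 + (V_2 - V_6)/150 = 0
  Node 3: (V_3 - V_2)/6.2 + (V_3 - V_7)/2400 = 0
  Node 4: (V_4 - V_5)/24 + (V_4 - 15)/16000 + (V_4 - V_8)/1.1 = 0
  Node 5: (V_5 - V_4)/24 + (V_5 - V_6)/3.6 + (V_5 - V_1)/110 + (V_5 - V_9)/51 = 0
  Node 6: (V_6 - V_5)/3.6 + (V_6 - V_7)/200 + (V_6 - V_2)/150 + (V_6 - V_10)/680 = 0
  Node 7: (V_7 - V_6)/200 + (V_7 - V_3)/2400 + (V_7 - 0)/8200 = 0
  Node 8: (V_8 - V_9)/4.7 + (V_8 - V_4)/1.1 = 0
  Node 9: (V_9 - V_8)/4.7 + (V_9 - V_10)/1200 + (V_9 - V_5)/51 = 0
  Node 10: (V_10 - V_9)/1200 + (V_10 - 0)/47 + (V_10 - V_6)/680 = 0
Collecting terms (coefficients in siemens):
  0.2871·V_1 - 0.2778·V_2 - 0.009091·V_5 = 0.003488
  0.4457·V_2 - 0.2778·V_1 - 0.1613·V_3 - 0.006667·V_6 = 0
  0.1617·V_3 - 0.1613·V_2 - 0.0004167·V_7 = 0
  0.9508·V_4 - 0.04167·V_5 - 0.9091·V_8 = 0.0009375
  0.3481·V_5 - 0.009091·V_1 - 0.04167·V_4 - 0.2778·V_6 - 0.01961·V_9 = 0
  0.2909·V_6 - 0.006667·V_2 - 0.2778·V_5 - 0.005·V_7 - 0.001471·V_10 = 0
  0.005539·V_7 - 0.0004167·V_3 - 0.005·V_6 = 0
  1.122·V_8 - 0.9091·V_4 - 0.2128·V_9 = 0
  0.2332·V_9 - 0.01961·V_5 - 0.2128·V_8 - 0.0008333·V_10 = 0
  0.02358·V_10 - 0.001471·V_6 - 0.0008333·V_9 = 0
Solving these 10 simultaneous equations (Gaussian elimination) gives:
  V_1 = 1.951 V, V_2 = 1.946 V, V_3 = 1.945 V, V_4 = 1.757 V
  V_5 = 1.763 V, V_6 = 1.759 V, V_7 = 1.734 V, V_8 = 1.756 V
  V_9 = 1.751 V, V_10 = 0.1716 V
Power in each resistor, P = (ΔV)²/R:
  P_R1 = (15 - 1.951)²/4300 = 0.0396 W
  P_R2 = (1.951 - 1.946)²/3.6 = 0.000006397 W
  P_R3 = (1.946 - 1.945)²/6.2 = 0.00000004789 W
  P_R4 = (1.757 - 1.763)²/24 = 0.000001489 W
  P_R5 = (1.763 - 1.759)²/3.6 = 0.000005297 W
  P_R6 = (1.759 - 1.734)²/200 = 0.000003056 W
  P_R7 = (1.756 - 1.751)²/4.7 = 0.000005449 W
  P_R8 = (1.751 - 0.1716)²/1200 = 0.002079 W
  P_R9 = (0.1716 - 0)²/47 = 0.0006265 W
  P_R10 = (15 - 1.757)²/16000 = 0.01096 W
  P_R11 = (1.951 - 1.763)²/110 = 0.0003186 W
  P_R12 = (1.946 - 1.759)²/150 = 0.0002325 W
  P_R13 = (1.945 - 1.734)²/2400 = 0.00001854 W
  P_R14 = (1.757 - 1.756)²/1.1 = 0.000001275 W
  P_R15 = (1.763 - 1.751)²/51 = 0.000002929 W
  P_R16 = (1.759 - 0.1716)²/680 = 0.003706 W
  P_R17 = (1.734 - 0)²/8200 = 0.0003668 W
P_total = P_R1 + P_R2 + P_R3 + P_R4 + P_R5 + P_R6 + P_R7 + P_R8 + P_R9 + P_R10 + P_R11 + P_R12 + P_R13 + P_R14 + P_R15 + P_R16 + P_R17 = 0.05794 W

Final answer: 0.05794 W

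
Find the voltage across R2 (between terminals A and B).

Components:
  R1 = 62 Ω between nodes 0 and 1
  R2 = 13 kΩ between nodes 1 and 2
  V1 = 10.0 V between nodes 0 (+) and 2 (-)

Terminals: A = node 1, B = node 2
R1 and R2 are in series across V1 (node 0 → node 1 → node 2), and the output A–B is taken across R2, so this is a voltage divider.
Series current: I = V1/(R1 + R2) = 10/(62 + 13000) = 10/13060 = 0.0007656 A
V_R2 = I × R2 = V1 × R2/(R1 + R2) = 10 × 13000/13060 = 9.953 V

Final answer: 9.953 V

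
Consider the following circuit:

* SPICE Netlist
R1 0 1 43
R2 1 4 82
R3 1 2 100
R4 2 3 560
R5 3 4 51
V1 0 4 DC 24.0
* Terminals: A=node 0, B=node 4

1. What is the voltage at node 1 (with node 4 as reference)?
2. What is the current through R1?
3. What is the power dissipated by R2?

Nodal analysis, taking node 4 as the 0 V reference.
Source V1 fixes V_0 = 24 V.
KCL at each unknown node (sum of currents leaving = 0; resistances in Ω):
  Node 1: (V_1 - 24)/43 + (V_1 - 0)/82 + (V_1 - V_2)/100 = 0
  Node 2: (V_2 - V_1)/100 + (V_2 - V_3)/560 = 0
  Node 3: (V_3 - V_2)/560 + (V_3 - 0)/51 = 0
Collecting terms (coefficients in siemens):
  0.04545·V_1 - 0.01·V_2 = 0.5581
  0.01179·V_2 - 0.01·V_1 - 0.001786·V_3 = 0
  0.02139·V_3 - 0.001786·V_2 = 0
Solving these 3 simultaneous equations (Gaussian elimination) gives:
  V_1 = 15.14 V, V_2 = 13.01 V, V_3 = 1.086 V
Part 1:
  Read off the nodal solution: V_1 = 15.14 V
Part 2:
  I_R1 = (V_0 - V_1)/R1 = (24 - 15.14)/43 = 0.206 A
  Magnitude: I_R1 = 0.206 A
Part 3:
  I_R2 = (V_1 - V_4)/R2 = (15.14 - 0)/82 = 0.1847 A
  P_R2 = I_R2² × R2 = (0.1847)² × 82 = 2.797 W

Final answers:
1. V_1 = 15.14 V
2. I_R1 = 0.206 A
3. P_R2 = 2.797 W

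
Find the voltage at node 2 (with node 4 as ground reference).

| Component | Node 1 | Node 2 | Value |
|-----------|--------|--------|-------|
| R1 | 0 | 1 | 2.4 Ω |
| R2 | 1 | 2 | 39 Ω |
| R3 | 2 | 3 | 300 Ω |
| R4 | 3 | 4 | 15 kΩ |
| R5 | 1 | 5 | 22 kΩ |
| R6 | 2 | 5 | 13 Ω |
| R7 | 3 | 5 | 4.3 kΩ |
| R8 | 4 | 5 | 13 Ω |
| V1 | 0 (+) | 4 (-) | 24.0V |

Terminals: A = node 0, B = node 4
Nodal analysis, taking node 4 as the 0 V reference.
Source V1 fixes V_0 = 24 V.
KCL at each unknown node (sum of currents leaving = 0; resistances in Ω):
  Node 1: (V_1 - 24)/2.4 + (V_1 - V_2)/39 + (V_1 - V_5)/22000 = 0
  Node 2: (V_2 - V_1)/39 + (V_2 - V_3)/300 + (V_2 - V_5)/13 = 0
  Node 3: (V_3 - V_2)/300 + (V_3 - 0)/15000 + (V_3 - V_5)/4300 = 0
  Node 5: (V_5 - V_1)/22000 + (V_5 - V_2)/13 + (V_5 - V_3)/4300 + (V_5 - 0)/13 = 0
Collecting terms (coefficients in siemens):
  0.4424·V_1 - 0.02564·V_2 - 0.00004545·V_5 = 10
  0.1059·V_2 - 0.02564·V_1 - 0.003333·V_3 - 0.07692·V_5 = 0
  0.003633·V_3 - 0.003333·V_2 - 0.0002326·V_5 = 0
  0.1541·V_5 - 0.00004545·V_1 - 0.07692·V_2 - 0.0002326·V_3 = 0
Solving these 4 simultaneous equations (Gaussian elimination) gives:
  V_1 = 23.14 V, V_2 = 9.247 V, V_3 = 8.782 V, V_5 = 4.635 V
The requested potential is V_2 = 9.247 V.

Final answer: V_2 = 9.247 V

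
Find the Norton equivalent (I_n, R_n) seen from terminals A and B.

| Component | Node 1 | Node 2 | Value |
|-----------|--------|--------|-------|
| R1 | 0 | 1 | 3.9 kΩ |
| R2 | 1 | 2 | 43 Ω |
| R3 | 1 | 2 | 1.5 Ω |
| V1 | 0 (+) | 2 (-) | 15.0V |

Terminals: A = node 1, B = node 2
Find the Thévenin equivalent first; then I_n = V_th/R_th and R_n = R_th.
Step 1 — V_th is the open-circuit voltage V_A - V_B (nothing connected across the terminals).
Nodal analysis, taking node 2 as the 0 V reference.
Source V1 fixes V_0 = 15 V.
KCL at each unknown node (sum of currents leaving = 0; resistances in Ω):
  Node 1: (V_1 - 15)/3900 + (V_1 - 0)/43 + (V_1 - 0)/1.5 = 0
Collecting terms: 0.6902 × V_1 = 0.003846  =>  V_1 = 0.005573 V
V_th = V_1 - V_2 = 0.005573 - 0 = 0.005573 V
Step 2 — R_th: zero the source — replace V1 by a short circuit (node 2 merges into node 0) — and find the resistance seen between A (node 1) and B (node 0).
Reduce the network between node 1 (A) and node 0 (B) by series/parallel combination:
  Rp1 = R1 ‖ R2 ‖ R3 (parallel, all between nodes 0 and 1) = 1/(1/3900 + 1/43 + 1/1.5) = 1.449 Ω
R_th = 1.449 Ω
I_n = V_th/R_th = 0.005573/1.449 = 0.003846 A, and R_n = R_th = 1.449 Ω

Final answer: I_n = 0.003846 A, R_n = 1.449 Ω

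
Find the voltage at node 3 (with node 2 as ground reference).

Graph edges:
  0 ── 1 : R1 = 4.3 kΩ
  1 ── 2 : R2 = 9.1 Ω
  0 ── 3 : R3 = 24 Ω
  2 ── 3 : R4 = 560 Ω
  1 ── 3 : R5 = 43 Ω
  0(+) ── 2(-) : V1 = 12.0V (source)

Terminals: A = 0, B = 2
Nodal analysis, taking node 2 as the 0 V reference.
Source V1 fixes V_0 = 12 V.
KCL at each unknown node (sum of currents leaving = 0; resistances in Ω):
  Node 1: (V_1 - 12)/4300 + (V_1 - 0)/9.1 + (V_1 - V_3)/43 = 0
  Node 3: (V_3 - 12)/24 + (V_3 - 0)/560 + (V_3 - V_1)/43 = 0
Collecting terms (coefficients in siemens):
  0.1334·V_1 - 0.02326·V_3 = 0.002791
  0.06671·V_3 - 0.02326·V_1 = 0.5
Determinant D = (0.1334)(0.06671) - (-0.02326)(-0.02326) = 0.008357
V_1 = [(0.002791)(0.06671) - (-0.02326)(0.5)]/D = 1.414 V
V_3 = [(0.1334)(0.5) - (0.002791)(-0.02326)]/D = 7.988 V
The requested potential is V_3 = 7.988 V.

Final answer: V_3 = 7.988 V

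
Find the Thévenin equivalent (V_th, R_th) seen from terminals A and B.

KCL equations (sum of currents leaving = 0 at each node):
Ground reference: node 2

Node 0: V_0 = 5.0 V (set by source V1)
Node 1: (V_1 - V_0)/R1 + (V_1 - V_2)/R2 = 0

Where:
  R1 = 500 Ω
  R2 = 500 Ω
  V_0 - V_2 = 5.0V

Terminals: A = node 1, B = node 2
Step 1 — V_th is the open-circuit voltage V_A - V_B (nothing connected across the terminals).
Nodal analysis, taking node 2 as the 0 V reference.
Source V1 fixes V_0 = 5 V.
KCL at each unknown node (sum of currents leaving = 0; resistances in Ω):
  Node 1: (V_1 - 5)/500 + (V_1 - 0)/500 = 0
Collecting terms: 0.004 × V_1 = 0.01  =>  V_1 = 2.5 V
V_th = V_1 - V_2 = 2.5 - 0 = 2.5 V
Step 2 — R_th: zero the source — replace V1 by a short circuit (node 2 merges into node 0) — and find the resistance seen between A (node 1) and B (node 0).
Reduce the network between node 1 (A) and node 0 (B) by series/parallel combination:
  Rp1 = R1 ‖ R2 (parallel, both between nodes 0 and 1) = 1/(1/500 + 1/500) = 250 Ω
R_th = 250 Ω

Final answer: V_th = 2.5 V, R_th = 250 Ω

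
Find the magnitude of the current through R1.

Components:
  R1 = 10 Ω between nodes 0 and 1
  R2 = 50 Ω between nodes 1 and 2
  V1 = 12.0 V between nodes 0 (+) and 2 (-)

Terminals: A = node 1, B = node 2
Nodal analysis, taking node 2 as the 0 V reference.
Source V1 fixes V_0 = 12 V.
KCL at each unknown node (sum of currents leaving = 0; resistances in Ω):
  Node 1: (V_1 - 12)/10 + (V_1 - 0)/50 = 0
Collecting terms: 0.12 × V_1 = 1.2  =>  V_1 = 10 V
I_R1 = (V_0 - V_1)/R1 = (12 - 10)/10 = 0.2 A
|I_R1| = 0.2 A

Final answer: |I_R1| = 0.2 A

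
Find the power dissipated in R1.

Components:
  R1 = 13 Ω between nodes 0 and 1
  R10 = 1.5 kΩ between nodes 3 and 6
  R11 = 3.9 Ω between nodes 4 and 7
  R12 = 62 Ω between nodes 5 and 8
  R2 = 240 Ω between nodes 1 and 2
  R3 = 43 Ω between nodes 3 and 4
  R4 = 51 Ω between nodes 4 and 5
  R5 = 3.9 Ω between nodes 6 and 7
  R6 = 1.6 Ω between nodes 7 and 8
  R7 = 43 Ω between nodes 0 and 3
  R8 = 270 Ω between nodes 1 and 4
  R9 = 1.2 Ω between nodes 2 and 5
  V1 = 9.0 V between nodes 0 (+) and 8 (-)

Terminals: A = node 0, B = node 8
Nodal analysis, taking node 8 as the 0 V reference.
Source V1 fixes V_0 = 9 V.
KCL at each unknown node (sum of currents leaving = 0; resistances in Ω):
  Node 1: (V_1 - 9)/13 + (V_1 - V_2)/240 + (V_1 - V_4)/270 = 0
  Node 2: (V_2 - V_1)/240 + (V_2 - V_5)/1.2 = 0
  Node 3: (V_3 - V_4)/43 + (V_3 - 9)/43 + (V_3 - V_6)/1500 = 0
  Node 4: (V_4 - V_3)/43 + (V_4 - V_5)/51 + (V_4 - V_1)/270 + (V_4 - V_7)/3.9 = 0
  Node 5: (V_5 - V_4)/51 + (V_5 - V_2)/1.2 + (V_5 - 0)/62 = 0
  Node 6: (V_6 - V_7)/3.9 + (V_6 - V_3)/1500 = 0
  Node 7: (V_7 - V_6)/3.9 + (V_7 - 0)/1.6 + (V_7 - V_4)/3.9 = 0
Collecting terms (coefficients in siemens):
  0.08479·V_1 - 0.004167·V_2 - 0.003704·V_4 = 0.6923
  0.8375·V_2 - 0.004167·V_1 - 0.8333·V_5 = 0
  0.04718·V_3 - 0.02326·V_4 - 0.0006667·V_6 = 0.2093
  0.303·V_4 - 0.003704·V_1 - 0.02326·V_3 - 0.01961·V_5 - 0.2564·V_7 = 0
  0.8691·V_5 - 0.8333·V_2 - 0.01961·V_4 = 0
  0.2571·V_6 - 0.0006667·V_3 - 0.2564·V_7 = 0
  1.138·V_7 - 0.2564·V_4 - 0.2564·V_6 = 0
Solving these 7 simultaneous equations (Gaussian elimination) gives:
  V_1 = 8.258 V, V_2 = 1.253 V, V_3 = 4.8 V, V_4 = 0.7311 V
  V_5 = 1.218 V, V_6 = 0.228 V, V_7 = 0.2162 V
I_R1 = (V_0 - V_1)/R1 = (9 - 8.258)/13 = 0.05707 A
P_R1 = I_R1² × R1 = (0.05707)² × 13 = 0.04234 W

Final answer: 0.04234 W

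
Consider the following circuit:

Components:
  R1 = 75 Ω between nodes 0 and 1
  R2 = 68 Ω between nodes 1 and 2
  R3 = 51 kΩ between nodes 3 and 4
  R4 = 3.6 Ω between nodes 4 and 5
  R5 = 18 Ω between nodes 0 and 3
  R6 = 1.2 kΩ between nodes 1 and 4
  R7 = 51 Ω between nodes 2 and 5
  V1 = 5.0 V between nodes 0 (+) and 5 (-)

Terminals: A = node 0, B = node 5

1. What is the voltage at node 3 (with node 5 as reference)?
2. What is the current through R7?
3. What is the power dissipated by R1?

Nodal analysis, taking node 5 as the 0 V reference.
Source V1 fixes V_0 = 5 V.
KCL at each unknown node (sum of currents leaving = 0; resistances in Ω):
  Node 1: (V_1 - 5)/75 + (V_1 - V_2)/68 + (V_1 - V_4)/1200 = 0
  Node 2: (V_2 - V_1)/68 + (V_2 - 0)/51 = 0
  Node 3: (V_3 - V_4)/51000 + (V_3 - 5)/18 = 0
  Node 4: (V_4 - V_3)/51000 + (V_4 - 0)/3.6 + (V_4 - V_1)/1200 = 0
Collecting terms (coefficients in siemens):
  0.02887·V_1 - 0.01471·V_2 - 0.0008333·V_4 = 0.06667
  0.03431·V_2 - 0.01471·V_1 = 0
  0.05558·V_3 - 0.00001961·V_4 = 0.2778
  0.2786·V_4 - 0.0008333·V_1 - 0.00001961·V_3 = 0
Solving these 4 simultaneous equations (Gaussian elimination) gives:
  V_1 = 2.954 V, V_2 = 1.266 V, V_3 = 4.998 V, V_4 = 0.009187 V
Part 1:
  Read off the nodal solution: V_3 = 4.998 V
Part 2:
  I_R7 = (V_2 - V_5)/R7 = (1.266 - 0)/51 = 0.02482 A
  Magnitude: I_R7 = 0.02482 A
Part 3:
  I_R1 = (V_0 - V_1)/R1 = (5 - 2.954)/75 = 0.02728 A
  P_R1 = I_R1² × R1 = (0.02728)² × 75 = 0.05581 W

Final answers:
1. V_3 = 4.998 V
2. I_R7 = 0.02482 A
3. P_R1 = 0.05581 W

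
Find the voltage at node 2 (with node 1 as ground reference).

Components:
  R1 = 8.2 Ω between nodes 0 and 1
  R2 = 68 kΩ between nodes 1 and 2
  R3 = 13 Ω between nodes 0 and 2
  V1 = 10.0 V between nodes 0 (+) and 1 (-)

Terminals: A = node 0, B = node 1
Nodal analysis, taking node 1 as the 0 V reference.
Source V1 fixes V_0 = 10 V.
KCL at each unknown node (sum of currents leaving = 0; resistances in Ω):
  Node 2: (V_2 - 0)/68000 + (V_2 - 10)/13 = 0
Collecting terms: 0.07694 × V_2 = 0.7692  =>  V_2 = 9.998 V
The requested potential is V_2 = 9.998 V.

Final answer: V_2 = 9.998 V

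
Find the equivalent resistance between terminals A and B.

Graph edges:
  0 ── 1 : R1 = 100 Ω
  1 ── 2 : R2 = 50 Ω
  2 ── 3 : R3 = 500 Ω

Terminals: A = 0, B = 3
Reduce the network between node 0 (A) and node 3 (B) by series/parallel combination:
  Rs1 = R1 + R2 (series, joined only at node 1) = 100 + 50 = 150 Ω
  Rs2 = R3 + Rs1 (series, joined only at node 2) = 500 + 150 = 650 Ω
R_eq = 650 Ω

Final answer: 650 Ω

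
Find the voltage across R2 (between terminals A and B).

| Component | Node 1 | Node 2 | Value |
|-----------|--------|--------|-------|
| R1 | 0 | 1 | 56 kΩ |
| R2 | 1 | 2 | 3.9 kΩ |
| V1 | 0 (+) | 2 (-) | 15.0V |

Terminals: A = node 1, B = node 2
R1 and R2 are in series across V1 (node 0 → node 1 → node 2), and the output A–B is taken across R2, so this is a voltage divider.
Series current: I = V1/(R1 + R2) = 15/(56000 + 3900) = 15/59900 = 0.0002504 A
V_R2 = I × R2 = V1 × R2/(R1 + R2) = 15 × 3900/59900 = 0.9766 V

Final answer: 0.9766 V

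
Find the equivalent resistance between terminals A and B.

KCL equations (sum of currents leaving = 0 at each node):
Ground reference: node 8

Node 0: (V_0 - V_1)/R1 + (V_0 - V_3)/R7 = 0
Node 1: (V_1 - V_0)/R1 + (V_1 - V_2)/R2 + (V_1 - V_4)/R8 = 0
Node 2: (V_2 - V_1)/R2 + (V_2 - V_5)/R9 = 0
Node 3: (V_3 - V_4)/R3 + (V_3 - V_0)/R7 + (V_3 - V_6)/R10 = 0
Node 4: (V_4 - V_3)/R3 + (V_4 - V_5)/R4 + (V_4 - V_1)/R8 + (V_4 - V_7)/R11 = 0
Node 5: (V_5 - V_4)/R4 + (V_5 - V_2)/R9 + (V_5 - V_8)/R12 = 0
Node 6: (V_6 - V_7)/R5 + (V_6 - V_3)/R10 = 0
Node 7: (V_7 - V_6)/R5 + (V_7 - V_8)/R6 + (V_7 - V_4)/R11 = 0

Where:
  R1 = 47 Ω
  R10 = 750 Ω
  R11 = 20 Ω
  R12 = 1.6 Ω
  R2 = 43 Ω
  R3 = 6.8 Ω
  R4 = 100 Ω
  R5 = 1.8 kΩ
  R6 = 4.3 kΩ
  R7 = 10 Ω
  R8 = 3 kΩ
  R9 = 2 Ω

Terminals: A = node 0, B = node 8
The network is not a plain series/parallel combination. Inject a 1 A test current into terminal A (node 0) and return it from terminal B (node 8); then R_eq = V_A / (1 A).
Nodal analysis, taking node 8 as the 0 V reference.
Current source I_test pushes 1 A into node 0 and draws it out of node 8.
KCL at each unknown node (sum of currents leaving = 0; resistances in Ω):
  Node 0: (V_0 - V_1)/47 + (V_0 - V_3)/10 - 1 = 0
  Node 1: (V_1 - V_0)/47 + (V_1 - V_2)/43 + (V_1 - V_4)/3000 = 0
  Node 2: (V_2 - V_1)/43 + (V_2 - V_5)/2 = 0
  Node 3: (V_3 - V_0)/10 + (V_3 - V_4)/6.8 + (V_3 - V_6)/750 = 0
  Node 4: (V_4 - V_1)/3000 + (V_4 - V_3)/6.8 + (V_4 - V_5)/100 + (V_4 - V_7)/20 = 0
  Node 5: (V_5 - V_2)/2 + (V_5 - V_4)/100 + (V_5 - 0)/1.6 = 0
  Node 6: (V_6 - V_3)/750 + (V_6 - V_7)/1800 = 0
  Node 7: (V_7 - V_4)/20 + (V_7 - V_6)/1800 + (V_7 - 0)/4300 = 0
Collecting terms (coefficients in siemens):
  0.1213·V_0 - 0.02128·V_1 - 0.1·V_3 = 1
  0.04487·V_1 - 0.02128·V_0 - 0.02326·V_2 - 0.0003333·V_4 = 0
  0.5233·V_2 - 0.02326·V_1 - 0.5·V_5 = 0
  0.2484·V_3 - 0.1·V_0 - 0.1471·V_4 - 0.001333·V_6 = 0
  0.2074·V_4 - 0.0003333·V_1 - 0.1471·V_3 - 0.01·V_5 - 0.05·V_7 = 0
  1.135·V_5 - 0.5·V_2 - 0.01·V_4 = 0
  0.001889·V_6 - 0.001333·V_3 - 0.0005556·V_7 = 0
  0.05079·V_7 - 0.05·V_4 - 0.0005556·V_6 = 0
Solving these 8 simultaneous equations (Gaussian elimination) gives:
  V_0 = 52.47 V, V_1 = 26.61 V, V_2 = 2.696 V, V_3 = 47.97 V
  V_4 = 44.92 V, V_5 = 1.583 V, V_6 = 47.02 V, V_7 = 44.74 V
R_eq = V_0 / 1 A = 52.47 Ω

Final answer: 52.47 Ω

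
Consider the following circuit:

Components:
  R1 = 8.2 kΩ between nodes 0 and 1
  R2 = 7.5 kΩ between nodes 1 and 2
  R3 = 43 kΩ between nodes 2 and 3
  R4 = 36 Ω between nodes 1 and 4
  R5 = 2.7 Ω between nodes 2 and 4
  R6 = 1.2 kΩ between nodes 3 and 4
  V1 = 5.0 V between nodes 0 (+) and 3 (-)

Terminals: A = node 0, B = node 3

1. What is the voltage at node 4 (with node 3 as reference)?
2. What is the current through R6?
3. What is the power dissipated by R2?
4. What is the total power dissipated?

Nodal analysis, taking node 3 as the 0 V reference.
Source V1 fixes V_0 = 5 V.
KCL at each unknown node (sum of currents leaving = 0; resistances in Ω):
  Node 1: (V_1 - 5)/8200 + (V_1 - V_2)/7500 + (V_1 - V_4)/36 = 0
  Node 2: (V_2 - V_1)/7500 + (V_2 - 0)/43000 + (V_2 - V_4)/2.7 = 0
  Node 4: (V_4 - V_1)/36 + (V_4 - V_2)/2.7 + (V_4 - 0)/1200 = 0
Collecting terms (coefficients in siemens):
  0.02803·V_1 - 0.0001333·V_2 - 0.02778·V_4 = 0.0006098
  0.3705·V_2 - 0.0001333·V_1 - 0.3704·V_4 = 0
  0.399·V_4 - 0.02778·V_1 - 0.3704·V_2 = 0
Solving these 3 simultaneous equations (Gaussian elimination) gives:
  V_1 = 0.6398 V, V_2 = 0.6207 V, V_4 = 0.6208 V
Part 1:
  Read off the nodal solution: V_4 = 0.6208 V
Part 2:
  I_R6 = (V_3 - V_4)/R6 = (0 - 0.6208)/1200 = -0.0005173 A
  Magnitude: I_R6 = 0.0005173 A
Part 3:
  I_R2 = (V_1 - V_2)/R2 = (0.6398 - 0.6207)/7500 = 0.000002544 A
  P_R2 = I_R2² × R2 = (0.000002544)² × 7500 = 0.00000004855 W
Part 4:
  Power in each resistor, P = (ΔV)²/R:
    P_R1 = (5 - 0.6398)²/8200 = 0.002318 W
    P_R2 = (0.6398 - 0.6207)²/7500 = 0.00000004855 W
    P_R3 = (0.6207 - 0)²/43000 = 0.00000896 W
    P_R4 = (0.6398 - 0.6208)²/36 = 0.00001008 W
    P_R5 = (0.6207 - 0.6208)²/2.7 = 0.0000000003818 W
    P_R6 = (0 - 0.6208)²/1200 = 0.0003211 W
  P_total = P_R1 + P_R2 + P_R3 + P_R4 + P_R5 + P_R6 = 0.002659 W

Final answers:
1. V_4 = 0.6208 V
2. I_R6 = 0.0005173 A
3. P_R2 = 4.855e-08 W
4. P_total = 0.002659 W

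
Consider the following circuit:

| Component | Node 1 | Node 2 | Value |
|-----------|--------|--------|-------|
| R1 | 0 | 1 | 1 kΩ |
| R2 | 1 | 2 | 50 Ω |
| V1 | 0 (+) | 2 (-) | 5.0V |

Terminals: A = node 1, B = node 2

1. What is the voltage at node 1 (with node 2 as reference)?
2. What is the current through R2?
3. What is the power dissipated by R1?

Nodal analysis, taking node 2 as the 0 V reference.
Source V1 fixes V_0 = 5 V.
KCL at each unknown node (sum of currents leaving = 0; resistances in Ω):
  Node 1: (V_1 - 5)/1000 + (V_1 - 0)/50 = 0
Collecting terms: 0.021 × V_1 = 0.005  =>  V_1 = 0.2381 V
Part 1:
  Read off the nodal solution: V_1 = 0.2381 V
Part 2:
  I_R2 = (V_1 - V_2)/R2 = (0.2381 - 0)/50 = 0.004762 A
  Magnitude: I_R2 = 0.004762 A
Part 3:
  I_R1 = (V_0 - V_1)/R1 = (5 - 0.2381)/1000 = 0.004762 A
  P_R1 = I_R1² × R1 = (0.004762)² × 1000 = 0.02268 W

Final answers:
1. V_1 = 0.2381 V
2. I_R2 = 0.004762 A
3. P_R1 = 0.02268 W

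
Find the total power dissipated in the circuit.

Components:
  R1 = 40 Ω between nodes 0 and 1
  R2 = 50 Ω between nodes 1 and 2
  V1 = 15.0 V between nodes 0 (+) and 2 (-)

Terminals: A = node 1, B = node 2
Nodal analysis, taking node 2 as the 0 V reference.
Source V1 fixes V_0 = 15 V.
KCL at each unknown node (sum of currents leaving = 0; resistances in Ω):
  Node 1: (V_1 - 15)/40 + (V_1 - 0)/50 = 0
Collecting terms: 0.045 × V_1 = 0.375  =>  V_1 = 8.333 V
Power in each resistor, P = (ΔV)²/R:
  P_R1 = (15 - 8.333)²/40 = 1.111 W
  P_R2 = (8.333 - 0)²/50 = 1.389 W
P_total = P_R1 + P_R2 = 2.5 W

Final answer: 2.5 W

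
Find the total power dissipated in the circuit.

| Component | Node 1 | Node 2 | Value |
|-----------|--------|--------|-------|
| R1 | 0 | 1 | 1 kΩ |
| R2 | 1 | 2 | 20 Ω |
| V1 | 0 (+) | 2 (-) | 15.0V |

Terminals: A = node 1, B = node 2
Nodal analysis, taking node 2 as the 0 V reference.
Source V1 fixes V_0 = 15 V.
KCL at each unknown node (sum of currents leaving = 0; resistances in Ω):
  Node 1: (V_1 - 15)/1000 + (V_1 - 0)/20 = 0
Collecting terms: 0.051 × V_1 = 0.015  =>  V_1 = 0.2941 V
Power in each resistor, P = (ΔV)²/R:
  P_R1 = (15 - 0.2941)²/1000 = 0.2163 W
  P_R2 = (0.2941 - 0)²/20 = 0.004325 W
P_total = P_R1 + P_R2 = 0.2206 W

Final answer: 0.2206 W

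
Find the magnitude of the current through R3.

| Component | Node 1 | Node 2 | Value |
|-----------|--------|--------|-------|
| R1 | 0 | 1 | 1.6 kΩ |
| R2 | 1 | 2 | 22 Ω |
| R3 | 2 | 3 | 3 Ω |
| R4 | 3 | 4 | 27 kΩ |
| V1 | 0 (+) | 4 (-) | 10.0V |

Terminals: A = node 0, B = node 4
Nodal analysis, taking node 4 as the 0 V reference.
Source V1 fixes V_0 = 10 V.
KCL at each unknown node (sum of currents leaving = 0; resistances in Ω):
  Node 1: (V_1 - 10)/1600 + (V_1 - V_2)/22 = 0
  Node 2: (V_2 - V_1)/22 + (V_2 - V_3)/3 = 0
  Node 3: (V_3 - V_2)/3 + (V_3 - 0)/27000 = 0
Collecting terms (coefficients in siemens):
  0.04608·V_1 - 0.04545·V_2 = 0.00625
  0.3788·V_2 - 0.04545·V_1 - 0.3333·V_3 = 0
  0.3334·V_3 - 0.3333·V_2 = 0
Solving these 3 simultaneous equations (Gaussian elimination) gives:
  V_1 = 9.441 V, V_2 = 9.433 V, V_3 = 9.432 V
I_R3 = (V_2 - V_3)/R3 = (9.433 - 9.432)/3 = 0.0003493 A
|I_R3| = 0.0003493 A

Final answer: |I_R3| = 0.0003493 A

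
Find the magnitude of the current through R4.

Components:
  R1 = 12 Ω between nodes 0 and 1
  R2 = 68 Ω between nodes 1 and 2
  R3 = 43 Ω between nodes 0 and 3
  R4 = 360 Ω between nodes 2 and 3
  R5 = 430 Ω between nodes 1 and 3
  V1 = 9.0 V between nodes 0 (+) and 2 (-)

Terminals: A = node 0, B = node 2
Nodal analysis, taking node 2 as the 0 V reference.
Source V1 fixes V_0 = 9 V.
KCL at each unknown node (sum of currents leaving = 0; resistances in Ω):
  Node 1: (V_1 - 9)/12 + (V_1 - 0)/68 + (V_1 - V_3)/430 = 0
  Node 3: (V_3 - 9)/43 + (V_3 - 0)/360 + (V_3 - V_1)/430 = 0
Collecting terms (coefficients in siemens):
  0.1004·V_1 - 0.002326·V_3 = 0.75
  0.02836·V_3 - 0.002326·V_1 = 0.2093
Determinant D = (0.1004)(0.02836) - (-0.002326)(-0.002326) = 0.002841
V_1 = [(0.75)(0.02836) - (-0.002326)(0.2093)]/D = 7.658 V
V_3 = [(0.1004)(0.2093) - (0.75)(-0.002326)]/D = 8.008 V
I_R4 = (V_2 - V_3)/R4 = (0 - 8.008)/360 = -0.02225 A
|I_R4| = 0.02225 A

Final answer: |I_R4| = 0.02225 A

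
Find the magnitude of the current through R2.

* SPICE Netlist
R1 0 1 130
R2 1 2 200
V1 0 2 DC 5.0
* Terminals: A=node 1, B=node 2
Nodal analysis, taking node 2 as the 0 V reference.
Source V1 fixes V_0 = 5 V.
KCL at each unknown node (sum of currents leaving = 0; resistances in Ω):
  Node 1: (V_1 - 5)/130 + (V_1 - 0)/200 = 0
Collecting terms: 0.01269 × V_1 = 0.03846  =>  V_1 = 3.03 V
I_R2 = (V_1 - V_2)/R2 = (3.03 - 0)/200 = 0.01515 A
|I_R2| = 0.01515 A

Final answer: |I_R2| = 0.01515 A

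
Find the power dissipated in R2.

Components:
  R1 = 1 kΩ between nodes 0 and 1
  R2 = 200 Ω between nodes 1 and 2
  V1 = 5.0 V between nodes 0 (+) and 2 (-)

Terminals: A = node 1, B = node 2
Nodal analysis, taking node 2 as the 0 V reference.
Source V1 fixes V_0 = 5 V.
KCL at each unknown node (sum of currents leaving = 0; resistances in Ω):
  Node 1: (V_1 - 5)/1000 + (V_1 - 0)/200 = 0
Collecting terms: 0.006 × V_1 = 0.005  =>  V_1 = 0.8333 V
I_R2 = (V_1 - V_2)/R2 = (0.8333 - 0)/200 = 0.004167 A
P_R2 = I_R2² × R2 = (0.004167)² × 200 = 0.003472 W

Final answer: 0.003472 W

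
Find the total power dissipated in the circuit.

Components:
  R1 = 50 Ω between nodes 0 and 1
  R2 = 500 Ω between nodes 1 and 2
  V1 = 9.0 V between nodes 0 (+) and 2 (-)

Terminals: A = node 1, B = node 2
Nodal analysis, taking node 2 as the 0 V reference.
Source V1 fixes V_0 = 9 V.
KCL at each unknown node (sum of currents leaving = 0; resistances in Ω):
  Node 1: (V_1 - 9)/50 + (V_1 - 0)/500 = 0
Collecting terms: 0.022 × V_1 = 0.18  =>  V_1 = 8.182 V
Power in each resistor, P = (ΔV)²/R:
  P_R1 = (9 - 8.182)²/50 = 0.01339 W
  P_R2 = (8.182 - 0)²/500 = 0.1339 W
P_total = P_R1 + P_R2 = 0.1473 W

Final answer: 0.1473 W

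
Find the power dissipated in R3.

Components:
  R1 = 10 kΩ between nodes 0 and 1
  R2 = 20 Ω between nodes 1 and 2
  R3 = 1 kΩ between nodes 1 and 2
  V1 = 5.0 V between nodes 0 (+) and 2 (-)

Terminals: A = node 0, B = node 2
Nodal analysis, taking node 2 as the 0 V reference.
Source V1 fixes V_0 = 5 V.
KCL at each unknown node (sum of currents leaving = 0; resistances in Ω):
  Node 1: (V_1 - 5)/10000 + (V_1 - 0)/20 + (V_1 - 0)/1000 = 0
Collecting terms: 0.0511 × V_1 = 0.0005  =>  V_1 = 0.009785 V
I_R3 = (V_1 - V_2)/R3 = (0.009785 - 0)/1000 = 0.000009785 A
P_R3 = I_R3² × R3 = (0.000009785)² × 1000 = 0.00000009574 W

Final answer: 9.574e-08 W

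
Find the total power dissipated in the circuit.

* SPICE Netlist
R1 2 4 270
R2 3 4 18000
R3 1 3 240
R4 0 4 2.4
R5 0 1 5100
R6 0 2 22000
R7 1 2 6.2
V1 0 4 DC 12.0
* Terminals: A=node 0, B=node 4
Nodal analysis, taking node 4 as the 0 V reference.
Source V1 fixes V_0 = 12 V.
KCL at each unknown node (sum of currents leaving = 0; resistances in Ω):
  Node 1: (V_1 - V_3)/240 + (V_1 - 12)/5100 + (V_1 - V_2)/6.2 = 0
  Node 2: (V_2 - 0)/270 + (V_2 - 12)/22000 + (V_2 - V_1)/6.2 = 0
  Node 3: (V_3 - 0)/18000 + (V_3 - V_1)/240 = 0
Collecting terms (coefficients in siemens):
  0.1657·V_1 - 0.1613·V_2 - 0.004167·V_3 = 0.002353
  0.165·V_2 - 0.1613·V_1 = 0.0005455
  0.004222·V_3 - 0.004167·V_1 = 0
Solving these 3 simultaneous equations (Gaussian elimination) gives:
  V_1 = 0.7372 V, V_2 = 0.7237 V, V_3 = 0.7275 V
Power in each resistor, P = (ΔV)²/R:
  P_R1 = (0.7237 - 0)²/270 = 0.00194 W
  P_R2 = (0.7275 - 0)²/18000 = 0.0000294 W
  P_R3 = (0.7372 - 0.7275)²/240 = 0.000000392 W
  P_R4 = (12 - 0)²/2.4 = 60 W
  P_R5 = (12 - 0.7372)²/5100 = 0.02487 W
  P_R6 = (12 - 0.7237)²/22000 = 0.00578 W
  P_R7 = (0.7372 - 0.7237)²/6.2 = 0.00002914 W
P_total = P_R1 + P_R2 + P_R3 + P_R4 + P_R5 + P_R6 + P_R7 = 60.03 W

Final answer: 60.03 W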